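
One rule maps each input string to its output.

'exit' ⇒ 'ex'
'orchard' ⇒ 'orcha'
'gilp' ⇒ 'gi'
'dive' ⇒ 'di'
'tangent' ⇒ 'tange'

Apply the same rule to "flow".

fl

The pattern: delete the last 2 characters.
Applying that to "flow" gives "fl".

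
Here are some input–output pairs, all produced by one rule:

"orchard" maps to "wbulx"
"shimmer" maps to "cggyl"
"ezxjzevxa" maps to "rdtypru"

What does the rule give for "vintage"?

hnuay

The pattern: delete the first 2 characters, then shift every letter 6 places backward in the alphabet (wrapping around).
For "vintage", step one produces "ntage"; step two turns that into "hnuay".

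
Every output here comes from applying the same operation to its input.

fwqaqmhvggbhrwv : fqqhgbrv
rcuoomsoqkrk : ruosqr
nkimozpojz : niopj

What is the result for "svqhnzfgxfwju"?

Each output is the input with this applied: keep every other character starting from the first (positions 1st, 3rd, 5th, ...).
For "svqhnzfgxfwju" the result is "sqnfxwu".

sqnfxwu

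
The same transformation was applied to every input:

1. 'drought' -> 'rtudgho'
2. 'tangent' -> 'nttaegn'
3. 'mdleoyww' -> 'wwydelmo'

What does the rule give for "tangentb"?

The rule is to sort the characters into alphabetical order, then move the last 3 characters to the front (rotate right by 3).
Starting from "tangentb": after the first operation, "abegnntt"; after the second, "nttabegn".
(Check on "tangent": → "aegnntt" → "nttaegn" ✓)

nttabegn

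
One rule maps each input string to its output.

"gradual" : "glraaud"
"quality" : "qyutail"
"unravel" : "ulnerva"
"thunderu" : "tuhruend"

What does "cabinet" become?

The pattern: take characters alternately from the front and the back (1st, last, 2nd, 2nd-last, ...).
So "cabinet" becomes "ctaebni".

ctaebni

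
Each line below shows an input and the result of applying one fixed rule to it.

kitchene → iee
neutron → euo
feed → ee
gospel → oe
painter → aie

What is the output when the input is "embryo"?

eo

Rule — keep only the vowels.
So "embryo" becomes "eo".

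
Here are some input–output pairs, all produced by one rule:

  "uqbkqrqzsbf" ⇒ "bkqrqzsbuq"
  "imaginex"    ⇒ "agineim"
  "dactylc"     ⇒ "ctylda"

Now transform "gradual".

aduagr

The transformation: delete the last character, then move the first 2 characters to the end (rotate left by 2).
For "gradual", step one produces "gradua"; step two turns that into "aduagr".
(Check on "uqbkqrqzsbf": → "uqbkqrqzsb" → "bkqrqzsbuq" ✓)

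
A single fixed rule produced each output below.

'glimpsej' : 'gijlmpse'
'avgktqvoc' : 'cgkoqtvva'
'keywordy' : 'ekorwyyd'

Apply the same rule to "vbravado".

abdorvva

The rule is to sort the characters into alphabetical order, then move the first character to the end.
On "vbravado" that produces "abdorvva".
(Check on "avgktqvoc": → "acgkoqtvv" → "cgkoqtvva" ✓)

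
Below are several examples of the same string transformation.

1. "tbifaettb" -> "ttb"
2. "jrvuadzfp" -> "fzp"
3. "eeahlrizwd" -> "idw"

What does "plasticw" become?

Each output is the input with this applied: swap each adjacent pair of characters (1↔2, 3↔4, ...), then keep only the last 3 characters.
"plasticw" → "twc".
(Check on "eeahlrizwd": → "eeharlzidw" → "idw" ✓)

twc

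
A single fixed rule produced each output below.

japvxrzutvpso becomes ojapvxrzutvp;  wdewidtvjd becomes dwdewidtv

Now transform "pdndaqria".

apdndaqr

Each output is the input with this applied: move the last character to the front, then delete the last character.
Working it through for "pdndaqria": intermediate "apdndaqri", final "apdndaqr".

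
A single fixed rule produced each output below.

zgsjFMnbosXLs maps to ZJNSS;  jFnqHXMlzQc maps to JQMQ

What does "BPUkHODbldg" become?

Each output is the input with this applied: keep one character in every 3, starting at position 1 (positions 1st, 4th, 7th, ...), then convert every letter to uppercase.
On "BPUkHODbldg": the first step gives "BkDd", and the second then gives "BKDD".

BKDD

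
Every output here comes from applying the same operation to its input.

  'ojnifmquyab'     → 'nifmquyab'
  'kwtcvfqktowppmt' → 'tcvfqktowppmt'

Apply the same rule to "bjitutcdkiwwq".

Each output is the input with this applied: delete the first 2 characters.
So "bjitutcdkiwwq" becomes "itutcdkiwwq".

itutcdkiwwq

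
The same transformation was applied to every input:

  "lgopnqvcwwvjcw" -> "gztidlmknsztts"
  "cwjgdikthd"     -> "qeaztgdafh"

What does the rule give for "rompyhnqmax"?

The transformation: shift every letter 3 places backward in the alphabet (wrapping around), then move the last 3 characters to the front (rotate right by 3).
On "rompyhnqmax": the first step gives "oljmveknjxu", and the second then gives "jxuoljmvekn".

jxuoljmvekn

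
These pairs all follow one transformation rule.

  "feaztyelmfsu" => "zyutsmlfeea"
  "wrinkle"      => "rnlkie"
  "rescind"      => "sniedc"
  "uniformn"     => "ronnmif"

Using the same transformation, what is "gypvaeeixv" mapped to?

yxvvpieea

In each case the input is transformed by: delete the first character, then sort the characters into reverse alphabetical order.
Working it through for "gypvaeeixv": intermediate "ypvaeeixv", final "yxvvpieea".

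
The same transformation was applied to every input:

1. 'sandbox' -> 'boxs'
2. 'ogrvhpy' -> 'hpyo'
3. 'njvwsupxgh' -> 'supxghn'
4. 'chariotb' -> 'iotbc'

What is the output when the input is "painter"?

Each output is the input with this applied: move the first character to the end, then delete the first 3 characters.
On "painter": the first step gives "ainterp", and the second then gives "terp".

terp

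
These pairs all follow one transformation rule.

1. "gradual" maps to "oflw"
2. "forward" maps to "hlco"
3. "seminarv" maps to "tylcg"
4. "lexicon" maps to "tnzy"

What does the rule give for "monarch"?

lcns

The rule is to delete the first 3 characters, then shift every letter 11 places forward in the alphabet (wrapping around).
For "monarch" the result is "lcns".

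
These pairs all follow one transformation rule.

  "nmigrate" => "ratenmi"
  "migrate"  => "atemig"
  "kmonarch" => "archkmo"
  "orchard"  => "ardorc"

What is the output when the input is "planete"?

The rule is to move the first 3 characters to the end (rotate left by 3), then delete the first character.
Working it through for "planete": intermediate "netepla", final "etepla".

etepla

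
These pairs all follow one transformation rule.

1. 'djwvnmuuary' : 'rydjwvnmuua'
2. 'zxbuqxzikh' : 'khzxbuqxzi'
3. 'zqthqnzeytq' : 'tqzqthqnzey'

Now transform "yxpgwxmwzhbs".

The pattern: move the last 2 characters to the front (rotate right by 2).
So "yxpgwxmwzhbs" becomes "bsyxpgwxmwzh".

bsyxpgwxmwzh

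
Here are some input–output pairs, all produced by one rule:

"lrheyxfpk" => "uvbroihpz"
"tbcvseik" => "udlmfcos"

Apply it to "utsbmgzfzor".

bedclwqjpjy

Each output is the input with this applied: shift every letter 10 places forward in the alphabet (wrapping around), then move the last character to the front.
For "utsbmgzfzor", step one produces "edclwqjpjyb"; step two turns that into "bedclwqjpjy".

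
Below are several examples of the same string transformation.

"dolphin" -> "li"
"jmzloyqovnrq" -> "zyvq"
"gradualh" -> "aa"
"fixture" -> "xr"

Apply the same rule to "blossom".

Each output is the input with this applied: keep one character in every 3, starting at position 3 (positions 3rd, 6th, 9th, ...).
"blossom" → "oo".

oo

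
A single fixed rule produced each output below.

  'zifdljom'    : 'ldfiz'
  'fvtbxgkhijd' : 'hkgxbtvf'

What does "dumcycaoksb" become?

oacycmud

Each output is the input with this applied: reverse the string, then delete the first 3 characters.
"dumcycaoksb" → "oacycmud".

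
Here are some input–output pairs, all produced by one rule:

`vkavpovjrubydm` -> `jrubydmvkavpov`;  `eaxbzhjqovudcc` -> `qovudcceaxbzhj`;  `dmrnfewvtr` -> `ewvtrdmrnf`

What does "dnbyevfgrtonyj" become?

grtonyjdnbyevf

The rule is to swap the front and back halves of the string.
For "dnbyevfgrtonyj" the result is "grtonyjdnbyevf".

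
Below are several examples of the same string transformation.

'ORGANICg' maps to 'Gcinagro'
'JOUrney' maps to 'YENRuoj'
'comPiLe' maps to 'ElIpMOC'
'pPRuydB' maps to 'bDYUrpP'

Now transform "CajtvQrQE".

eqRqVTJAc

The transformation: reverse the string, then flip the case of every letter.
Starting from "CajtvQrQE": after the first operation, "EQrQvtjaC"; after the second, "eqRqVTJAc".
(Check on "comPiLe": → "eLiPmoc" → "ElIpMOC" ✓)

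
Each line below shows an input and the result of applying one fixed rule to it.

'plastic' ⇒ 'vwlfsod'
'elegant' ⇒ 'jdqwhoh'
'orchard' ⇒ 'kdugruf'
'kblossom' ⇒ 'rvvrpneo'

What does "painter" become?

qwhusdl

Looking at the pairs, the operation is to move the first 3 characters to the end (rotate left by 3), then shift every letter 3 places forward in the alphabet (wrapping around).
"painter" → "qwhusdl".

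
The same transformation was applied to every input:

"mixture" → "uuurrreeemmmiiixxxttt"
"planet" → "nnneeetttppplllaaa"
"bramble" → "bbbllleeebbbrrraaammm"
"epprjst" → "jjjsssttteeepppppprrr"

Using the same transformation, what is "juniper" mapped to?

pppeeerrrjjjuuunnniii

Rule — move the last 3 characters to the front (rotate right by 3), then repeat every character 3 times.
For "juniper" the result is "pppeeerrrjjjuuunnniii".
(Check on "epprjst": → "jsteppr" → "jjjsssttteeepppppprrr" ✓)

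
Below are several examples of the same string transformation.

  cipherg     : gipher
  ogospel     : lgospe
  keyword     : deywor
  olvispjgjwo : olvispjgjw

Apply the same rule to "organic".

crgani

In each case the input is transformed by: delete the first character, then move the last character to the front.
Working it through for "organic": intermediate "rganic", final "crgani".
(Check on "cipherg": → "ipherg" → "gipher" ✓)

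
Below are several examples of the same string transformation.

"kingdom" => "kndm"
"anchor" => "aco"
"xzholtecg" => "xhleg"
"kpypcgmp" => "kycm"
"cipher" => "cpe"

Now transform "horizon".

hrzn

The transformation: keep every other character starting from the first (positions 1st, 3rd, 5th, ...).
"horizon" → "hrzn".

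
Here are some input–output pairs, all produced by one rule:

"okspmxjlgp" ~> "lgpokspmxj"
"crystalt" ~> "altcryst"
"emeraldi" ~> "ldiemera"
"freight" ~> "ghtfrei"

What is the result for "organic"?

The rule is to move the last 3 characters to the front (rotate right by 3).
"organic" → "nicorga".

nicorga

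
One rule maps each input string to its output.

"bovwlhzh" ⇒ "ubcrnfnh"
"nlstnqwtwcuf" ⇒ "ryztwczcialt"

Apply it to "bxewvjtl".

dkcbpzrh

Looking at the pairs, the operation is to move the first character to the end, then shift every letter 6 places forward in the alphabet (wrapping around).
"bxewvjtl" → "xewvjtlb" → "dkcbpzrh".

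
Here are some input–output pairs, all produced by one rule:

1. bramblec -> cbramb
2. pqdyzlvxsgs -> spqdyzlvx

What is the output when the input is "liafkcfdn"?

nliafkc

The pattern: move the last character to the front, then delete the last 2 characters.
"liafkcfdn" → "nliafkcfd" → "nliafkc".
(Check on "pqdyzlvxsgs": → "spqdyzlvxsg" → "spqdyzlvx" ✓)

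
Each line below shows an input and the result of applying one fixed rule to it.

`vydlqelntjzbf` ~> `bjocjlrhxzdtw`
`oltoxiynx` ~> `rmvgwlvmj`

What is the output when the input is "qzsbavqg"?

qzytoeox

What's happening: move the first 2 characters to the end (rotate left by 2), then shift every letter 2 places backward in the alphabet (wrapping around).
For "qzsbavqg", step one produces "sbavqgqz"; step two turns that into "qzytoeox".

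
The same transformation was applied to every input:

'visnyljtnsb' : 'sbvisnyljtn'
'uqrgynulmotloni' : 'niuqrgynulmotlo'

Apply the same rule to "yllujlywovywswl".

The transformation: move the last 2 characters to the front (rotate right by 2).
"yllujlywovywswl" → "wlyllujlywovyws".

wlyllujlywovyws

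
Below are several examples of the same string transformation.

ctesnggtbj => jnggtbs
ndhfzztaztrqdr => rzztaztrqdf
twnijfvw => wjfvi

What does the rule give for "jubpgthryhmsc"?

cgthryhmsp

In each case the input is transformed by: delete the first 3 characters, then swap the first and last characters.
"jubpgthryhmsc" → "pgthryhmsc" → "cgthryhmsp".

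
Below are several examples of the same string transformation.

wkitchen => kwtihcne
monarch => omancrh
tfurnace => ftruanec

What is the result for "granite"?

The transformation: swap each adjacent pair of characters (1↔2, 3↔4, ...).
Applying that to "granite" gives "rgnatie".

rgnatie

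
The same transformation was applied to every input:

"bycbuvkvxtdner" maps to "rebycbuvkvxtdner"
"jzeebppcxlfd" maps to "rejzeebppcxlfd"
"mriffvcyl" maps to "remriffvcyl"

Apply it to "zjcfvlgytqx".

The rule is to prepend "re".
So "zjcfvlgytqx" becomes "rezjcfvlgytqx".

rezjcfvlgytqx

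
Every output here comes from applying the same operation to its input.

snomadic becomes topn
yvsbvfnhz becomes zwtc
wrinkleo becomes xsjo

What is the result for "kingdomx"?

ljoh

Rule — shift every letter 1 place forward in the alphabet (wrapping around), then keep only the first 4 characters.
Applying both steps to "kingdomx": "ljohepny", then "ljoh".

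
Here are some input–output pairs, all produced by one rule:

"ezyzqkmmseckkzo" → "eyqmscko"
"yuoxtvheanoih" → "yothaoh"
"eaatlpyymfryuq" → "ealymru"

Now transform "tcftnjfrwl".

Rule — keep every other character starting from the first (positions 1st, 3rd, 5th, ...).
For "tcftnjfrwl" the result is "tfnfw".

tfnfw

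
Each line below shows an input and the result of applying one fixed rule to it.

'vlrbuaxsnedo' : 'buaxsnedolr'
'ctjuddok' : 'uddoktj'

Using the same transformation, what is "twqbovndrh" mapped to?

The rule is to delete the first character, then move the first 2 characters to the end (rotate left by 2).
On "twqbovndrh": the first step gives "wqbovndrh", and the second then gives "bovndrhwq".

bovndrhwq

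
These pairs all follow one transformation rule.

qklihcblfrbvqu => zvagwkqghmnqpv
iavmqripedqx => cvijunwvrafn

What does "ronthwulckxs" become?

xcphqzbmystw

Each output is the input with this applied: shift every letter 5 places forward in the alphabet (wrapping around), then reverse the string.
Applying that to "ronthwulckxs" gives "xcphqzbmystw".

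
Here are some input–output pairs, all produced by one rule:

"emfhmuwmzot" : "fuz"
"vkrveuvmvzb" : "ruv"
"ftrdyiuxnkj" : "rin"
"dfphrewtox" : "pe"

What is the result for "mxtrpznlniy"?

In each case the input is transformed by: delete the last 2 characters, then keep one character in every 3, starting at position 3 (positions 3rd, 6th, 9th, ...).
So "mxtrpznlniy" becomes "tzn".

tzn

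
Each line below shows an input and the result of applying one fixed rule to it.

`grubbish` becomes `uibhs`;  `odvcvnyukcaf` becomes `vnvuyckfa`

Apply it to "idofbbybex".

obbbyxe

Each output is the input with this applied: swap each adjacent pair of characters (1↔2, 3↔4, ...), then delete the first 3 characters.
Working it through for "idofbbybex": intermediate "difobbbyxe", final "obbbyxe".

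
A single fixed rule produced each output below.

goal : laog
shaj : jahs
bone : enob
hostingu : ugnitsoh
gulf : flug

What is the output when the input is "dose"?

esod

Rule — reverse the string.
Doing the same to "dose": "esod".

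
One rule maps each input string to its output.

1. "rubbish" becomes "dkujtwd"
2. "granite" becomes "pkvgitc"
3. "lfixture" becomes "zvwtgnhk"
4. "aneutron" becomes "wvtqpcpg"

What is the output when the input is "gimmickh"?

okemjiko

Each output is the input with this applied: shift every letter 2 places forward in the alphabet (wrapping around), then move the first 3 characters to the end (rotate left by 3).
Applying both steps to "gimmickh": "ikookemj", then "okemjiko".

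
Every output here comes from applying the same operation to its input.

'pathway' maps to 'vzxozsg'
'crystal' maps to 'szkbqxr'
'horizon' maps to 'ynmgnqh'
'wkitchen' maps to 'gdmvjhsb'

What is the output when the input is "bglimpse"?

ordafkhl

Looking at the pairs, the operation is to move the last 3 characters to the front (rotate right by 3), then shift every letter 1 place backward in the alphabet (wrapping around).
Applying both steps to "bglimpse": "psebglim", then "ordafkhl".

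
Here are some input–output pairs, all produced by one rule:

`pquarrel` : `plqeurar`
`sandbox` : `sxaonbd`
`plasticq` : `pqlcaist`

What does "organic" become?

ocrigna

The rule is to take characters alternately from the front and the back (1st, last, 2nd, 2nd-last, ...).
Doing the same to "organic": "ocrigna".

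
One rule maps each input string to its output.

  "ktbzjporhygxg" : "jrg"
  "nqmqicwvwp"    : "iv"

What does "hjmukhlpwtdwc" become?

kpd

Looking at the pairs, the operation is to delete the first 3 characters, then keep one character in every 3, starting at position 2 (positions 2nd, 5th, 8th, ...).
Working it through for "hjmukhlpwtdwc": intermediate "ukhlpwtdwc", final "kpd".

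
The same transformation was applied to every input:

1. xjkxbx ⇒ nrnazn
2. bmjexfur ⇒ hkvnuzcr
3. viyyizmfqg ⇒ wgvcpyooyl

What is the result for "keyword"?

The pattern: reverse the string, then shift every letter 10 places backward in the alphabet (wrapping around).
On "keyword": the first step gives "drowyek", and the second then gives "themoua".
(Check on "bmjexfur": → "rufxejmb" → "hkvnuzcr" ✓)

themoua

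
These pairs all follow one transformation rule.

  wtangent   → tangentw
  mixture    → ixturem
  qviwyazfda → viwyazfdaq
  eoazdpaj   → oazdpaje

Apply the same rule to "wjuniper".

juniperw

The rule is to move the first character to the end.
Doing the same to "wjuniper": "juniperw".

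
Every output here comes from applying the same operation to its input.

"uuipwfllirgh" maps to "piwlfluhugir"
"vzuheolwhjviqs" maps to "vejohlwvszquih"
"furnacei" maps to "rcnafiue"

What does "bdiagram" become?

iragbmda

Rule — take characters alternately from the front and the back (1st, last, 2nd, 2nd-last, ...), then swap the front and back halves of the string.
On "bdiagram" that produces "iragbmda".
(Check on "uuipwfllirgh": → "uhugirpiwlfl" → "piwlfluhugir" ✓)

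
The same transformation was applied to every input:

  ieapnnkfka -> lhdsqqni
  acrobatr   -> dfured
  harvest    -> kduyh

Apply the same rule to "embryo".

hpeu

The pattern: delete the last 2 characters, then shift every letter 3 places forward in the alphabet (wrapping around).
Doing the same to "embryo": "hpeu".
(Check on "harvest": → "harve" → "kduyh" ✓)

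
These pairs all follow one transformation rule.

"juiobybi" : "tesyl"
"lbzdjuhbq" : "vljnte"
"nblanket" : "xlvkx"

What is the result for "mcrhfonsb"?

wmbrpy

In each case the input is transformed by: shift every letter 10 places forward in the alphabet (wrapping around), then delete the last 3 characters.
For "mcrhfonsb", step one produces "wmbrpyxcl"; step two turns that into "wmbrpy".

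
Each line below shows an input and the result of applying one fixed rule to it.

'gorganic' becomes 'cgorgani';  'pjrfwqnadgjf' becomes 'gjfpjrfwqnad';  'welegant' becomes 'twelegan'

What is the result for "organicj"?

jorganic

The pattern: swap the front and back halves of the string, then move the first 3 characters to the end (rotate left by 3).
Doing the same to "organicj": "jorganic".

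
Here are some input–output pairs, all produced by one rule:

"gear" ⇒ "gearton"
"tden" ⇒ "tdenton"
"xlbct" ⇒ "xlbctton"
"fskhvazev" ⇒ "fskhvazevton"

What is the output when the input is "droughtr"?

droughtrton

The rule is to append "ton".
On "droughtr" that produces "droughtrton".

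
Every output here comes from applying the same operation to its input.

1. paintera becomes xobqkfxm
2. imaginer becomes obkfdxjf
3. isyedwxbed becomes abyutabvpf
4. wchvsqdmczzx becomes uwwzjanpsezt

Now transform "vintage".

bdxqkfs

The pattern: reverse the string, then shift every letter 3 places backward in the alphabet (wrapping around).
Applying that to "vintage" gives "bdxqkfs".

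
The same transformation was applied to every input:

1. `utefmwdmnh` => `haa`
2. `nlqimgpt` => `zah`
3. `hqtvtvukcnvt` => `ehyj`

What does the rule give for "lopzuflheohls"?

Rule — shift every letter 12 places backward in the alphabet (wrapping around), then keep one character in every 3, starting at position 2 (positions 2nd, 5th, 8th, ...).
"lopzuflheohls" → "civv".

civv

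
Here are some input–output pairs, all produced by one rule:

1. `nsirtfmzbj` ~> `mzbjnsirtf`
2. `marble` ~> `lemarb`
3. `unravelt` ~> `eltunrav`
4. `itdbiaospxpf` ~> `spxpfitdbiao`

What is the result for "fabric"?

Looking at the pairs, the operation is to swap the front and back halves of the string, then move the first character to the end.
Applying both steps to "fabric": "ricfab", then "icfabr".
(Check on "nsirtfmzbj": → "fmzbjnsirt" → "mzbjnsirtf" ✓)

icfabr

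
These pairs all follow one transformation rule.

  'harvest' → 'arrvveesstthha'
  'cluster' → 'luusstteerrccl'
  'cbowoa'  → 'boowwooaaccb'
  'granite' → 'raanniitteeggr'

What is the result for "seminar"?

emmiinnaarrsse

The transformation: double every character, then move the first 3 characters to the end (rotate left by 3).
Working it through for "seminar": intermediate "sseemmiinnaarr", final "emmiinnaarrsse".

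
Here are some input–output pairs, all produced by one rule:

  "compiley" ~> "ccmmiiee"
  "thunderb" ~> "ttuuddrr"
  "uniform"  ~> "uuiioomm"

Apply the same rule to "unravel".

uurrvvll

Rule — keep every other character starting from the first (positions 1st, 3rd, 5th, ...), then double every character.
For "unravel", step one produces "urvl"; step two turns that into "uurrvvll".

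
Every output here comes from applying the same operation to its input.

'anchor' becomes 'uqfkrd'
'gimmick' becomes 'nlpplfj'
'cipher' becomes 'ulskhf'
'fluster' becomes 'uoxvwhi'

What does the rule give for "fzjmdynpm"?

pcmpgbqsi

The rule is to swap the first and last characters, then shift every letter 3 places forward in the alphabet (wrapping around).
"fzjmdynpm" → "mzjmdynpf" → "pcmpgbqsi".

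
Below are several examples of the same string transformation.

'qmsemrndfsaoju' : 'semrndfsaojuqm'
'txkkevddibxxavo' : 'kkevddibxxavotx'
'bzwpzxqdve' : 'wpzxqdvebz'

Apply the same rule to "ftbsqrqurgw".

Each output is the input with this applied: move the first 2 characters to the end (rotate left by 2).
So "ftbsqrqurgw" becomes "bsqrqurgwft".

bsqrqurgwft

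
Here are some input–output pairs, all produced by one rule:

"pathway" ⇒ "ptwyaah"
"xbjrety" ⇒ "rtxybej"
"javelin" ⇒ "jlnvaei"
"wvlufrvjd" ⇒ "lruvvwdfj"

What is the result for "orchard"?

The transformation: sort the characters into alphabetical order, then move the first 3 characters to the end (rotate left by 3).
Applying that to "orchard" gives "horracd".

horracd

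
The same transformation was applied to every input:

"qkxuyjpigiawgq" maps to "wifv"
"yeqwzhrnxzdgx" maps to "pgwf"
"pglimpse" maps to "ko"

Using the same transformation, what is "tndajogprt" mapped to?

Rule — shift every letter 1 place backward in the alphabet (wrapping around), then keep one character in every 3, starting at position 3 (positions 3rd, 6th, 9th, ...).
Applying that to "tndajogprt" gives "cnq".
(Check on "qkxuyjpigiawgq": → "pjwtxiohfhzvfp" → "wifv" ✓)

cnq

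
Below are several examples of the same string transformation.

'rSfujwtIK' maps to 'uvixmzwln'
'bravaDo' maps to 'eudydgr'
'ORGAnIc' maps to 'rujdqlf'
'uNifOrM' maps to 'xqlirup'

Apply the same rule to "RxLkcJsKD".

The transformation: shift every letter 3 places forward in the alphabet (wrapping around), then convert every letter to lowercase.
Working it through for "RxLkcJsKD": intermediate "UaOnfMvNG", final "uaonfmvng".

uaonfmvng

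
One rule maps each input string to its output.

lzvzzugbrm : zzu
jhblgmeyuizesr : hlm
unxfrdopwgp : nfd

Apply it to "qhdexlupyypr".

The transformation: keep every other character starting from the second (positions 2nd, 4th, 6th, ...), then keep only the first 3 characters.
Applying both steps to "qhdexlupyypr": "helpyr", then "hel".

hel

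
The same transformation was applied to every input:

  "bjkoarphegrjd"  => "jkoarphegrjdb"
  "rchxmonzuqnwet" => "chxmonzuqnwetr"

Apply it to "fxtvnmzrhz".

In each case the input is transformed by: move the first character to the end.
Doing the same to "fxtvnmzrhz": "xtvnmzrhzf".

xtvnmzrhzf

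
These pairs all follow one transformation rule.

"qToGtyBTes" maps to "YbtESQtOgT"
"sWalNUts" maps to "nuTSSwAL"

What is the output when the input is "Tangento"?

ENTOtANG

The rule is to swap the front and back halves of the string, then flip the case of every letter.
Working it through for "Tangento": intermediate "entoTang", final "ENTOtANG".
(Check on "sWalNUts": → "NUtssWal" → "nuTSSwAL" ✓)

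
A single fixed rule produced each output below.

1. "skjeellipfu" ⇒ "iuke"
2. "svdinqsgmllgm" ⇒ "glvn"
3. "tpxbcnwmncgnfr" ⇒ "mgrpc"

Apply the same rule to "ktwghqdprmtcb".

Each output is the input with this applied: keep one character in every 3, starting at position 2 (positions 2nd, 5th, 8th, ...), then move the first 2 characters to the end (rotate left by 2).
On "ktwghqdprmtcb" that produces "ptth".

ptth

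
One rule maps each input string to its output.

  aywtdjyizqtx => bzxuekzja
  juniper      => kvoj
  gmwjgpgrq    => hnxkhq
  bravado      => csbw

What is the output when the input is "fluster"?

gmvt

In each case the input is transformed by: shift every letter 1 place forward in the alphabet (wrapping around), then delete the last 3 characters.
Starting from "fluster": after the first operation, "gmvtufs"; after the second, "gmvt".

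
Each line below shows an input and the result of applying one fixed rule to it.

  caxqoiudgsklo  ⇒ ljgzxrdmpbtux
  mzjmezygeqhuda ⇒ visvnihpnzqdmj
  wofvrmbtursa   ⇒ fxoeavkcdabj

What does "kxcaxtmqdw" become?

Each output is the input with this applied: shift every letter 9 places forward in the alphabet (wrapping around).
Doing the same to "kxcaxtmqdw": "tgljgcvzmf".

tgljgcvzmf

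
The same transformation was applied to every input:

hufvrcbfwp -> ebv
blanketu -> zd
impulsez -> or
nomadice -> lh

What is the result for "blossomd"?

nn

Rule — keep one character in every 3, starting at position 3 (positions 3rd, 6th, 9th, ...), then shift every letter 1 place backward in the alphabet (wrapping around).
For "blossomd", step one produces "oo"; step two turns that into "nn".
(Check on "nomadice": → "mi" → "lh" ✓)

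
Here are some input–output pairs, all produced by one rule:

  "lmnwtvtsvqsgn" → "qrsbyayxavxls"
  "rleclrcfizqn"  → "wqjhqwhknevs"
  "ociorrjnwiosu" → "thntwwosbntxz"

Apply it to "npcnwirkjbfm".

suhsbnwpogkr

The transformation: shift every letter 5 places forward in the alphabet (wrapping around).
Applying that to "npcnwirkjbfm" gives "suhsbnwpogkr".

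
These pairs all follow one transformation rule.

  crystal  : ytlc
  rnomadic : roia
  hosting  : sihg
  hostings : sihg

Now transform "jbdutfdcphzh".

Each output is the input with this applied: keep every other character starting from the first (positions 1st, 3rd, 5th, ...), then sort the characters into reverse alphabetical order.
On "jbdutfdcphzh": the first step gives "jdtdpz", and the second then gives "ztpjdd".

ztpjdd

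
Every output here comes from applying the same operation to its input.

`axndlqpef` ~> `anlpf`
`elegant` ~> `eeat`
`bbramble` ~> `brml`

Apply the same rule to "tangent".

Rule — keep every other character starting from the first (positions 1st, 3rd, 5th, ...).
So "tangent" becomes "tnet".

tnet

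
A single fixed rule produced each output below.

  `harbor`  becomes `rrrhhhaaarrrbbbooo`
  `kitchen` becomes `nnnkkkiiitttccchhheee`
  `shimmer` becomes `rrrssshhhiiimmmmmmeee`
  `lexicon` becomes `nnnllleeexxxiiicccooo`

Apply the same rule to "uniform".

mmmuuunnniiifffooorrr

Each output is the input with this applied: repeat every character 3 times, then move the last 3 characters to the front (rotate right by 3).
Doing the same to "uniform": "mmmuuunnniiifffooorrr".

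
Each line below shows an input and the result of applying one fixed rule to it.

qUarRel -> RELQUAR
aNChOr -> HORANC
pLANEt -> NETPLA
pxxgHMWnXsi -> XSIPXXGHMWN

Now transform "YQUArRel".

The rule is to move the last 3 characters to the front (rotate right by 3), then convert every letter to uppercase.
Starting from "YQUArRel": after the first operation, "RelYQUAr"; after the second, "RELYQUAR".

RELYQUAR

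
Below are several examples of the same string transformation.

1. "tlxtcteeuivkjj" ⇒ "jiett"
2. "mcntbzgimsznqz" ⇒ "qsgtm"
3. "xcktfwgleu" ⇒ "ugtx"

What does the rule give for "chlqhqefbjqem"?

The pattern: keep one character in every 3, starting at position 1 (positions 1st, 4th, 7th, ...), then reverse the string.
Applying both steps to "chlqhqefbjqem": "cqejm", then "mjeqc".

mjeqc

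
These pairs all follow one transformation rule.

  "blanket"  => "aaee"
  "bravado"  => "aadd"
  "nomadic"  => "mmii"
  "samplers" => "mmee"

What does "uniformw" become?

iirr

Looking at the pairs, the operation is to keep one character in every 3, starting at position 3 (positions 3rd, 6th, 9th, ...), then double every character.
Applying that to "uniformw" gives "iirr".
(Check on "samplers": → "me" → "mmee" ✓)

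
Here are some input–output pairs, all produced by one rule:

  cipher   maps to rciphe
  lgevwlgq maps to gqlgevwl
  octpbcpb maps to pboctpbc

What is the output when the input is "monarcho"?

The rule is to move the first 2 characters to the end (rotate left by 2), then swap the front and back halves of the string.
Applying that to "monarcho" gives "homonarc".

homonarc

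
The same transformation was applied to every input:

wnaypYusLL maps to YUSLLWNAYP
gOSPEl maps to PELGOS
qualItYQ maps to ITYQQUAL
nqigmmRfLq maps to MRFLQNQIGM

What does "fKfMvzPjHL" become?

ZPJHLFKFMV

Each output is the input with this applied: swap the front and back halves of the string, then convert every letter to uppercase.
Applying both steps to "fKfMvzPjHL": "zPjHLfKfMv", then "ZPJHLFKFMV".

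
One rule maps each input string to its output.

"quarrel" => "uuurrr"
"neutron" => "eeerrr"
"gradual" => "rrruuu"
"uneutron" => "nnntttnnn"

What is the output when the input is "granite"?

The rule is to keep one character in every 3, starting at position 2 (positions 2nd, 5th, 8th, ...), then repeat every character 3 times.
Working it through for "granite": intermediate "ri", final "rrriii".

rrriii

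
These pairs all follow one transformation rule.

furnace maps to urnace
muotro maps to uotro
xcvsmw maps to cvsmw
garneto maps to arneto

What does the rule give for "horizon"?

orizon

Looking at the pairs, the operation is to delete the first character.
Doing the same to "horizon": "orizon".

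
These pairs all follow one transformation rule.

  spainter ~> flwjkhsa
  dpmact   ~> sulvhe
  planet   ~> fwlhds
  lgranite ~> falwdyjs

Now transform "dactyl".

Each output is the input with this applied: shift every letter 8 places backward in the alphabet (wrapping around), then swap the front and back halves of the string.
Applying that to "dactyl" gives "lqdvsu".

lqdvsu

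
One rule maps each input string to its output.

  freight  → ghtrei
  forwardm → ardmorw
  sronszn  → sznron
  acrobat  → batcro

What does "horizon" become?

Looking at the pairs, the operation is to delete the first character, then move the first 3 characters to the end (rotate left by 3).
On "horizon": the first step gives "orizon", and the second then gives "zonori".

zonori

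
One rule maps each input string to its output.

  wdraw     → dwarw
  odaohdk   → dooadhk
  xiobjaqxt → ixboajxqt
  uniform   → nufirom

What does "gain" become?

In each case the input is transformed by: swap each adjacent pair of characters (1↔2, 3↔4, ...).
For "gain" the result is "agni".

agni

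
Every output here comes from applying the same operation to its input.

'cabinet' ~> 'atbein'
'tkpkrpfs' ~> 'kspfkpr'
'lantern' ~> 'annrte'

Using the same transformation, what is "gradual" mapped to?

rlaadu

The pattern: delete the first character, then take characters alternately from the front and the back (1st, last, 2nd, 2nd-last, ...).
For "gradual" the result is "rlaadu".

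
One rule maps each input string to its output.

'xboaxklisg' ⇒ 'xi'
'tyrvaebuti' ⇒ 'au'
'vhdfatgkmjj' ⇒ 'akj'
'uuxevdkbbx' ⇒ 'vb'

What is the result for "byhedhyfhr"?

Looking at the pairs, the operation is to delete the first 3 characters, then keep one character in every 3, starting at position 2 (positions 2nd, 5th, 8th, ...).
Working it through for "byhedhyfhr": intermediate "edhyfhr", final "df".
(Check on "vhdfatgkmjj": → "fatgkmjj" → "akj" ✓)

df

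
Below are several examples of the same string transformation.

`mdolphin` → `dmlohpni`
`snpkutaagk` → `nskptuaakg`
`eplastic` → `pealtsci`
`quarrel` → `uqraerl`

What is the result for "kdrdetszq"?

dkdrtezsq

The pattern: swap each adjacent pair of characters (1↔2, 3↔4, ...).
Applying that to "kdrdetszq" gives "dkdrtezsq".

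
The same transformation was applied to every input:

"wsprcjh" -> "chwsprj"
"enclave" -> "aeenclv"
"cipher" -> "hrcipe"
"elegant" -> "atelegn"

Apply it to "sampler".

In each case the input is transformed by: move the last 2 characters to the front (rotate right by 2), then swap the first and last characters.
Working it through for "sampler": intermediate "ersampl", final "lrsampe".

lrsampe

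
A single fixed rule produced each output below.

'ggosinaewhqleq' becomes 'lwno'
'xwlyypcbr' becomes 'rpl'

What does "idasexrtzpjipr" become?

izxa

Looking at the pairs, the operation is to keep one character in every 3, starting at position 3 (positions 3rd, 6th, 9th, ...), then reverse the string.
Starting from "idasexrtzpjipr": after the first operation, "axzi"; after the second, "izxa".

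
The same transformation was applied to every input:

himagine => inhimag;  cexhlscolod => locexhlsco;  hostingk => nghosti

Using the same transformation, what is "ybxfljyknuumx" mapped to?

In each case the input is transformed by: delete the last character, then move the last 2 characters to the front (rotate right by 2).
"ybxfljyknuumx" → "ybxfljyknuum" → "umybxfljyknu".

umybxfljyknu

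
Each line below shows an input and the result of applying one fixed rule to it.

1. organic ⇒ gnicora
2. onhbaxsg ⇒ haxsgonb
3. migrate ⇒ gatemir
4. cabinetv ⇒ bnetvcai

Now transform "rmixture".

The rule is to move the first 3 characters to the end (rotate left by 3), then swap the first and last characters.
"rmixture" → "xturermi" → "iturermx".

iturermx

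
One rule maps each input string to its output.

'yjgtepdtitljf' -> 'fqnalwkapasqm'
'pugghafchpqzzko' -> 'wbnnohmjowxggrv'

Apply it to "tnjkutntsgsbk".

Rule — shift every letter 7 places forward in the alphabet (wrapping around).
For "tnjkutntsgsbk" the result is "auqrbauaznzir".

auqrbauaznzir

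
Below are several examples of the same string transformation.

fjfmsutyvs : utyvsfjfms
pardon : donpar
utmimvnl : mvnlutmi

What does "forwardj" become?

The rule is to swap the front and back halves of the string.
So "forwardj" becomes "ardjforw".

ardjforw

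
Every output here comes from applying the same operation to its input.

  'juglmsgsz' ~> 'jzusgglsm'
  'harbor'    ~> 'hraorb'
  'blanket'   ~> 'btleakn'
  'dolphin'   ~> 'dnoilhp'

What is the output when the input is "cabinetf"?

cfatbein

In each case the input is transformed by: take characters alternately from the front and the back (1st, last, 2nd, 2nd-last, ...).
Applying that to "cabinetf" gives "cfatbein".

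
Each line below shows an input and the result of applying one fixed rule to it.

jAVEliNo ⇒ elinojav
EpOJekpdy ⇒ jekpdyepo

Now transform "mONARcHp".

archpmon

What's happening: move the first 3 characters to the end (rotate left by 3), then convert every letter to lowercase.
Working it through for "mONARcHp": intermediate "ARcHpmON", final "archpmon".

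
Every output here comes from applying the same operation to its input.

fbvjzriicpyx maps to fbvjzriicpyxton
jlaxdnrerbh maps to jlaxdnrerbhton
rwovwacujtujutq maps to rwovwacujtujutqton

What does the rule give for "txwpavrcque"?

txwpavrcqueton

What's happening: append "ton".
For "txwpavrcque" the result is "txwpavrcqueton".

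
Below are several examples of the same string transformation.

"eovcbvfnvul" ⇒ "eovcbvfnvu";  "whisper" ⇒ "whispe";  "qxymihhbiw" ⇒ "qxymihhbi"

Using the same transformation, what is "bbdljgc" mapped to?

What's happening: delete the last character.
On "bbdljgc" that produces "bbdljg".

bbdljg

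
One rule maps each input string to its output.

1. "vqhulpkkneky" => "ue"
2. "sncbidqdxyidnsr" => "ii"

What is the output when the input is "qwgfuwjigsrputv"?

uiu

The transformation: keep only the vowels.
For "qwgfuwjigsrputv" the result is "uiu".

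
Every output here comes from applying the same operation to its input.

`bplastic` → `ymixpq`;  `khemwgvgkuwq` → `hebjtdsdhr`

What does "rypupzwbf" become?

Each output is the input with this applied: delete the last 2 characters, then shift every letter 3 places backward in the alphabet (wrapping around).
Working it through for "rypupzwbf": intermediate "rypupzw", final "ovmrmwt".

ovmrmwt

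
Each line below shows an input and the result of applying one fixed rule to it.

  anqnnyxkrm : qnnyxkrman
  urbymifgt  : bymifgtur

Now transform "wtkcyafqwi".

kcyafqwiwt

What's happening: move the first 2 characters to the end (rotate left by 2).
Doing the same to "wtkcyafqwi": "kcyafqwiwt".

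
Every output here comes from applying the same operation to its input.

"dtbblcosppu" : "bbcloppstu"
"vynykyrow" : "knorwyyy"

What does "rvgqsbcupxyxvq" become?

bcgpqqsuvvxxy

Looking at the pairs, the operation is to delete the first character, then sort the characters into alphabetical order.
Doing the same to "rvgqsbcupxyxvq": "bcgpqqsuvvxxy".
(Check on "dtbblcosppu": → "tbblcosppu" → "bbcloppstu" ✓)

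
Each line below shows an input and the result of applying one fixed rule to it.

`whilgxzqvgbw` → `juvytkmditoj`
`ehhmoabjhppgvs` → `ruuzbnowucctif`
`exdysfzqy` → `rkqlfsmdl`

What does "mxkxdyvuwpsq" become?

The pattern: shift every letter 13 places forward in the alphabet (wrapping around) — i.e. ROT13.
For "mxkxdyvuwpsq" the result is "zkxkqlihjcfd".

zkxkqlihjcfd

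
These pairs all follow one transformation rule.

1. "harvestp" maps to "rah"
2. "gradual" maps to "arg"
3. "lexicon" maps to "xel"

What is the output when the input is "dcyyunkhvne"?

The transformation: reverse the string, then keep only the last 3 characters.
Starting from "dcyyunkhvne": after the first operation, "envhknuyycd"; after the second, "ycd".

ycd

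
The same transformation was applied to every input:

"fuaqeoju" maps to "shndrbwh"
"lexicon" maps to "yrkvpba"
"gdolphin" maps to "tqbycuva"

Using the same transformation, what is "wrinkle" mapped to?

jevaxyr

Looking at the pairs, the operation is to shift every letter 13 places forward in the alphabet (wrapping around) — i.e. ROT13.
So "wrinkle" becomes "jevaxyr".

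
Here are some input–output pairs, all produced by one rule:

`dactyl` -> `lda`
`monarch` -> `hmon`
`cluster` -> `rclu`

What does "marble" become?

What's happening: move the last character to the front, then delete the last 3 characters.
Working it through for "marble": intermediate "emarbl", final "ema".

ema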